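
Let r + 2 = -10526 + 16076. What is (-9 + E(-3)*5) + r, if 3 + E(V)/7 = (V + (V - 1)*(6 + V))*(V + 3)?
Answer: 5434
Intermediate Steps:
E(V) = -21 + 7*(3 + V)*(V + (-1 + V)*(6 + V)) (E(V) = -21 + 7*((V + (V - 1)*(6 + V))*(V + 3)) = -21 + 7*((V + (-1 + V)*(6 + V))*(3 + V)) = -21 + 7*((3 + V)*(V + (-1 + V)*(6 + V))) = -21 + 7*(3 + V)*(V + (-1 + V)*(6 + V)))
r = 5548 (r = -2 + (-10526 + 16076) = -2 + 5550 = 5548)
(-9 + E(-3)*5) + r = (-9 + (-147 + 7*(-3)**3 + 63*(-3)**2 + 84*(-3))*5) + 5548 = (-9 + (-147 + 7*(-27) + 63*9 - 252)*5) + 5548 = (-9 + (-147 - 189 + 567 - 252)*5) + 5548 = (-9 - 21*5) + 5548 = (-9 - 105) + 5548 = -114 + 5548 = 5434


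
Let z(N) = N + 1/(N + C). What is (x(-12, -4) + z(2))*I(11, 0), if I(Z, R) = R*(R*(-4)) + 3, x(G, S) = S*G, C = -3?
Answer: 147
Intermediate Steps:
x(G, S) = G*S
I(Z, R) = 3 - 4*R² (I(Z, R) = R*(-4*R) + 3 = -4*R² + 3 = 3 - 4*R²)
z(N) = N + 1/(-3 + N) (z(N) = N + 1/(N - 3) = N + 1/(-3 + N))
(x(-12, -4) + z(2))*I(11, 0) = (-12*(-4) + (1 + 2² - 3*2)/(-3 + 2))*(3 - 4*0²) = (48 + (1 + 4 - 6)/(-1))*(3 - 4*0) = (48 - 1*(-1))*(3 + 0) = (48 + 1)*3 = 49*3 = 147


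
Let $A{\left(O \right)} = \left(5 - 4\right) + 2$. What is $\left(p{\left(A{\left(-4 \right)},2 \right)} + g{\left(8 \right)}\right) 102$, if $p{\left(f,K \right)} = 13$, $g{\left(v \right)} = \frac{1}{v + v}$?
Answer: $\frac{10659}{8} \approx 1332.4$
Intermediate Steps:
$A{\left(O \right)} = 3$ ($A{\left(O \right)} = 1 + 2 = 3$)
$g{\left(v \right)} = \frac{1}{2 v}$
$\left(p{\left(A{\left(-4 \right)},2 \right)} + g{\left(8 \right)}\right) 102 = \left(13 + \frac{1}{2 \cdot 8}\right) 102 = \left(13 + \frac{1}{2} \cdot \frac{1}{8}\right) 102 = \left(13 + \frac{1}{16}\right) 102 = \frac{209}{16} \cdot 102 = \frac{10659}{8}$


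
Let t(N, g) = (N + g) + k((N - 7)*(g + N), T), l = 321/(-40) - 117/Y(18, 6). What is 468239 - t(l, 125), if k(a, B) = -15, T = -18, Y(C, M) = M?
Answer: 18726261/40 ≈ 4.6816e+5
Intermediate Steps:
l = -1101/40 (l = 321/(-40) - 117/6 = 321*(-1/40) - 117*⅙ = -321/40 - 39/2 = -1101/40 ≈ -27.525)
t(N, g) = -15 + N + g (t(N, g) = (N + g) - 15 = -15 + N + g)
468239 - t(l, 125) = 468239 - (-15 - 1101/40 + 125) = 468239 - 1*3299/40 = 468239 - 3299/40 = 18726261/40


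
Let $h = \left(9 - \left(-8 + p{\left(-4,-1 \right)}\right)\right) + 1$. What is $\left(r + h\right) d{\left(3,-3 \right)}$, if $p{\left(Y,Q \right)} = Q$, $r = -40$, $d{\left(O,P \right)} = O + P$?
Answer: $0$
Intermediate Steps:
$h = 19$ ($h = \left(9 + \left(8 - -1\right)\right) + 1 = \left(9 + \left(8 + 1\right)\right) + 1 = \left(9 + 9\right) + 1 = 18 + 1 = 19$)
$\left(r + h\right) d{\left(3,-3 \right)} = \left(-40 + 19\right) \left(3 - 3\right) = \left(-21\right) 0 = 0$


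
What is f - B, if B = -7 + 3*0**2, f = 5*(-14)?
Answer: -63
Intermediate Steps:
f = -70
B = -7 (B = -7 + 3*0 = -7 + 0 = -7)
f - B = -70 - 1*(-7) = -70 + 7 = -63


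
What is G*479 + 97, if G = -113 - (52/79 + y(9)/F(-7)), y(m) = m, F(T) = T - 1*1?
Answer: -34005655/632 ≈ -53806.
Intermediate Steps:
F(T) = -1 + T (F(T) = T - 1 = -1 + T)
G = -71121/632 (G = -113 - (52/79 + 9/(-1 - 7)) = -113 - (52*(1/79) + 9/(-8)) = -113 - (52/79 + 9*(-1/8)) = -113 - (52/79 - 9/8) = -113 - 1*(-295/632) = -113 + 295/632 = -71121/632 ≈ -112.53)
G*479 + 97 = -71121/632*479 + 97 = -34066959/632 + 97 = -34005655/632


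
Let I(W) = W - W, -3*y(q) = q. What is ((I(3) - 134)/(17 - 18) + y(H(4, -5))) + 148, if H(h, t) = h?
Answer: 842/3 ≈ 280.67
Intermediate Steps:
y(q) = -q/3
I(W) = 0
((I(3) - 134)/(17 - 18) + y(H(4, -5))) + 148 = ((0 - 134)/(17 - 18) - 1/3*4) + 148 = (-134/(-1) - 4/3) + 148 = (-134*(-1) - 4/3) + 148 = (134 - 4/3) + 148 = 398/3 + 148 = 842/3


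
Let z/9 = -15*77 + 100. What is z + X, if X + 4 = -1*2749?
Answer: -12248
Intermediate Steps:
X = -2753 (X = -4 - 1*2749 = -4 - 2749 = -2753)
z = -9495 (z = 9*(-15*77 + 100) = 9*(-1155 + 100) = 9*(-1055) = -9495)
z + X = -9495 - 2753 = -12248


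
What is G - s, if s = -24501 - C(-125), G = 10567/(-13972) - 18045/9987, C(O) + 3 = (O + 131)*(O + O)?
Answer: 1069581879301/46512788 ≈ 22995.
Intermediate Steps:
C(O) = -3 + 2*O*(131 + O) (C(O) = -3 + (O + 131)*(O + O) = -3 + (131 + O)*(2*O) = -3 + 2*O*(131 + O))
G = -119219123/46512788 (G = 10567*(-1/13972) - 18045*1/9987 = -10567/13972 - 6015/3329 = -119219123/46512788 ≈ -2.5631)
s = -22998 (s = -24501 - (-3 + 2*(-125)² + 262*(-125)) = -24501 - (-3 + 2*15625 - 32750) = -24501 - (-3 + 31250 - 32750) = -24501 - 1*(-1503) = -24501 + 1503 = -22998)
G - s = -119219123/46512788 - 1*(-22998) = -119219123/46512788 + 22998 = 1069581879301/46512788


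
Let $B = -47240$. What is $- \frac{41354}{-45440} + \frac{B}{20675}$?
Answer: $- \frac{25831833}{18789440} \approx -1.3748$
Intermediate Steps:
$- \frac{41354}{-45440} + \frac{B}{20675} = - \frac{41354}{-45440} - \frac{47240}{20675} = \left(-41354\right) \left(- \frac{1}{45440}\right) - \frac{9448}{4135} = \frac{20677}{22720} - \frac{9448}{4135} = - \frac{25831833}{18789440}$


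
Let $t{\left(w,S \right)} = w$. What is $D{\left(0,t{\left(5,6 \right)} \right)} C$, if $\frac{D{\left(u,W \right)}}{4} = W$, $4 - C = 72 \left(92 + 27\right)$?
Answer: $-171280$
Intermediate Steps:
$C = -8564$ ($C = 4 - 72 \left(92 + 27\right) = 4 - 72 \cdot 119 = 4 - 8568 = -8564$)
$D{\left(u,W \right)} = 4 W$
$D{\left(0,t{\left(5,6 \right)} \right)} C = 4 \cdot 5 \left(-8564\right) = 20 \left(-8564\right) = -171280$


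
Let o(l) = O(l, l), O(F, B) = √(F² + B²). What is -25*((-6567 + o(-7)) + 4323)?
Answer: 56100 - 175*√2 ≈ 55853.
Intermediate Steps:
O(F, B) = √(B² + F²)
o(l) = √2*√(l²) (o(l) = √(l² + l²) = √(2*l²) = √2*√(l²))
-25*((-6567 + o(-7)) + 4323) = -25*((-6567 + √2*√((-7)²)) + 4323) = -25*((-6567 + √2*√49) + 4323) = -25*((-6567 + √2*7) + 4323) = -25*((-6567 + 7*√2) + 4323) = -25*(-2244 + 7*√2) = 56100 - 175*√2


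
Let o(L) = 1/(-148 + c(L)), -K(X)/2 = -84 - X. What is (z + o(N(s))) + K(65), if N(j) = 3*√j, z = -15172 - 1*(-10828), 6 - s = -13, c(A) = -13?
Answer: -651407/161 ≈ -4046.0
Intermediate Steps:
s = 19 (s = 6 - 1*(-13) = 6 + 13 = 19)
K(X) = 168 + 2*X (K(X) = -2*(-84 - X) = 168 + 2*X)
z = -4344 (z = -15172 + 10828 = -4344)
o(L) = -1/161 (o(L) = 1/(-148 - 13) = 1/(-161) = -1/161)
(z + o(N(s))) + K(65) = (-4344 - 1/161) + (168 + 2*65) = -699385/161 + (168 + 130) = -699385/161 + 298 = -651407/161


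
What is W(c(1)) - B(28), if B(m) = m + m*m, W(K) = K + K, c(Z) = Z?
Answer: -810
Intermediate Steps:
W(K) = 2*K
B(m) = m + m²
W(c(1)) - B(28) = 2*1 - 28*(1 + 28) = 2 - 28*29 = 2 - 1*812 = 2 - 812 = -810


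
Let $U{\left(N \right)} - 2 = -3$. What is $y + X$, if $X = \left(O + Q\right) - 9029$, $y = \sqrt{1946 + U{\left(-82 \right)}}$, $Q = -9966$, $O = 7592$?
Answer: $-11403 + \sqrt{1945} \approx -11359.0$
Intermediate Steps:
$U{\left(N \right)} = -1$ ($U{\left(N \right)} = 2 - 3 = -1$)
$y = \sqrt{1945}$ ($y = \sqrt{1946 - 1} = \sqrt{1945} \approx 44.102$)
$X = -11403$ ($X = \left(7592 - 9966\right) - 9029 = -2374 - 9029 = -11403$)
$y + X = \sqrt{1945} - 11403 = -11403 + \sqrt{1945}$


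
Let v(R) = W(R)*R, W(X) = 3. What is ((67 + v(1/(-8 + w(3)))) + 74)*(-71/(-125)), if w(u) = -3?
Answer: 109908/1375 ≈ 79.933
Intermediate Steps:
v(R) = 3*R
((67 + v(1/(-8 + w(3)))) + 74)*(-71/(-125)) = ((67 + 3/(-8 - 3)) + 74)*(-71/(-125)) = ((67 + 3/(-11)) + 74)*(-71*(-1/125)) = ((67 + 3*(-1/11)) + 74)*(71/125) = ((67 - 3/11) + 74)*(71/125) = (734/11 + 74)*(71/125) = (1548/11)*(71/125) = 109908/1375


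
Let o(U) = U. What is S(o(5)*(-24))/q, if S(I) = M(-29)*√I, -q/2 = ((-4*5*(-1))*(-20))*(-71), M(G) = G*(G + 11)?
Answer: -261*I*√30/14200 ≈ -0.10067*I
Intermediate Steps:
M(G) = G*(11 + G)
q = -56800 (q = -2*(-4*5*(-1))*(-20)*(-71) = -2*-20*(-1)*(-20)*(-71) = -2*20*(-20)*(-71) = -(-800)*(-71) = -2*28400 = -56800)
S(I) = 522*√I (S(I) = (-29*(11 - 29))*√I = (-29*(-18))*√I = 522*√I)
S(o(5)*(-24))/q = (522*√(5*(-24)))/(-56800) = (522*√(-120))*(-1/56800) = (522*(2*I*√30))*(-1/56800) = (1044*I*√30)*(-1/56800) = -261*I*√30/14200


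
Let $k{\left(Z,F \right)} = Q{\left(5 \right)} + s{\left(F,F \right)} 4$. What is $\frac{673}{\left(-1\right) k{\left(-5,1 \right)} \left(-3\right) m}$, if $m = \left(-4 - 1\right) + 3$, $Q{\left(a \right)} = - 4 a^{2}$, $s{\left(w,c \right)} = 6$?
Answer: $\frac{673}{456} \approx 1.4759$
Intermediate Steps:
$k{\left(Z,F \right)} = -76$ ($k{\left(Z,F \right)} = - 4 \cdot 5^{2} + 6 \cdot 4 = \left(-4\right) 25 + 24 = -100 + 24 = -76$)
$m = -2$ ($m = \left(-4 - 1\right) + 3 = -5 + 3 = -2$)
$\frac{673}{\left(-1\right) k{\left(-5,1 \right)} \left(-3\right) m} = \frac{673}{\left(-1\right) \left(-76\right) \left(-3\right) \left(-2\right)} = \frac{673}{\left(-1\right) 228 \left(-2\right)} = \frac{673}{\left(-1\right) \left(-456\right)} = \frac{673}{456}$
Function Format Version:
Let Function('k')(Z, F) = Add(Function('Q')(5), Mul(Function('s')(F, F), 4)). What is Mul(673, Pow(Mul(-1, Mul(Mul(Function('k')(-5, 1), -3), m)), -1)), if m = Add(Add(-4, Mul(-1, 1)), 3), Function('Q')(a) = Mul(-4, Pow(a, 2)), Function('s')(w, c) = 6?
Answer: Rational(673, 456) ≈ 1.4759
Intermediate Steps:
Function('k')(Z, F) = -76 (Function('k')(Z, F) = Add(Mul(-4, Pow(5, 2)), Mul(6, 4)) = Add(Mul(-4, 25), 24) = Add(-100, 24) = -76)
m = -2 (m = Add(Add(-4, -1), 3) = Add(-5, 3) = -2)
Mul(673, Pow(Mul(-1, Mul(Mul(Function('k')(-5, 1), -3), m)), -1)) = Mul(673, Pow(Mul(-1, Mul(Mul(-76, -3), -2)), -1)) = Mul(673, Pow(Mul(-1, Mul(228, -2)), -1)) = Mul(673, Pow(Mul(-1, -456), -1)) = Mul(673, Pow(456, -1)) = Mul(673, Rational(1, 456)) = Rational(673, 456)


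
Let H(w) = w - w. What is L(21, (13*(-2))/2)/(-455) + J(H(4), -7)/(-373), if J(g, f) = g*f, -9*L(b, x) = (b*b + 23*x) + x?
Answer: 43/1365 ≈ 0.031502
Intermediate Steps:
H(w) = 0
L(b, x) = -8*x/3 - b²/9 (L(b, x) = -((b*b + 23*x) + x)/9 = -((b² + 23*x) + x)/9 = -(b² + 24*x)/9 = -8*x/3 - b²/9)
J(g, f) = f*g
L(21, (13*(-2))/2)/(-455) + J(H(4), -7)/(-373) = (-8*13*(-2)/(3*2) - ⅑*21²)/(-455) - 7*0/(-373) = (-(-208)/(3*2) - ⅑*441)*(-1/455) + 0*(-1/373) = (-8/3*(-13) - 49)*(-1/455) + 0 = (104/3 - 49)*(-1/455) + 0 = -43/3*(-1/455) + 0 = 43/1365 + 0 = 43/1365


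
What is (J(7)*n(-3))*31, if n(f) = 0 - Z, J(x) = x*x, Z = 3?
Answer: -4557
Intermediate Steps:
J(x) = x**2
n(f) = -3 (n(f) = 0 - 1*3 = 0 - 3 = -3)
(J(7)*n(-3))*31 = (7**2*(-3))*31 = (49*(-3))*31 = -147*31 = -4557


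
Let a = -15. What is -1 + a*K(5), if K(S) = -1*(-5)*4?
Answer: -301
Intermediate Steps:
K(S) = 20 (K(S) = 5*4 = 20)
-1 + a*K(5) = -1 - 15*20 = -1 - 300 = -301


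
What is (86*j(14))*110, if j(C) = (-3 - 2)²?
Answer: 236500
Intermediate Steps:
j(C) = 25 (j(C) = (-5)² = 25)
(86*j(14))*110 = (86*25)*110 = 2150*110 = 236500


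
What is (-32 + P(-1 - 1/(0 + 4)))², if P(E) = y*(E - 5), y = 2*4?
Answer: 6724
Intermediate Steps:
y = 8
P(E) = -40 + 8*E (P(E) = 8*(E - 5) = 8*(-5 + E) = -40 + 8*E)
(-32 + P(-1 - 1/(0 + 4)))² = (-32 + (-40 + 8*(-1 - 1/(0 + 4))))² = (-32 + (-40 + 8*(-1 - 1/4)))² = (-32 + (-40 + 8*(-1 - 1*¼)))² = (-32 + (-40 + 8*(-1 - ¼)))² = (-32 + (-40 + 8*(-5/4)))² = (-32 + (-40 - 10))² = (-32 - 50)² = (-82)² = 6724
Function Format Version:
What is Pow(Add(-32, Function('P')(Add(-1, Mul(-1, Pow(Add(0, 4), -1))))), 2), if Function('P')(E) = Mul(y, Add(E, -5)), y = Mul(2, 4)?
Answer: 6724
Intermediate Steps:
y = 8
Function('P')(E) = Add(-40, Mul(8, E)) (Function('P')(E) = Mul(8, Add(E, -5)) = Mul(8, Add(-5, E)) = Add(-40, Mul(8, E)))
Pow(Add(-32, Function('P')(Add(-1, Mul(-1, Pow(Add(0, 4), -1))))), 2) = Pow(Add(-32, Add(-40, Mul(8, Add(-1, Mul(-1, Pow(Add(0, 4), -1)))))), 2) = Pow(Add(-32, Add(-40, Mul(8, Add(-1, Mul(-1, Pow(4, -1)))))), 2) = Pow(Add(-32, Add(-40, Mul(8, Add(-1, Mul(-1, Rational(1, 4)))))), 2) = Pow(Add(-32, Add(-40, Mul(8, Add(-1, Rational(-1, 4))))), 2) = Pow(Add(-32, Add(-40, Mul(8, Rational(-5, 4)))), 2) = Pow(Add(-32, Add(-40, -10)), 2) = Pow(Add(-32, -50), 2) = Pow(-82, 2) = 6724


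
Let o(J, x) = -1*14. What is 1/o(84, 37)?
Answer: -1/14 ≈ -0.071429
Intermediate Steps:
o(J, x) = -14
1/o(84, 37) = 1/(-14) = -1/14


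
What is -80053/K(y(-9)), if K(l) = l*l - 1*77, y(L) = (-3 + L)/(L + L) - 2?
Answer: 720477/677 ≈ 1064.2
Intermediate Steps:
y(L) = -2 + (-3 + L)/(2*L) (y(L) = (-3 + L)/((2*L)) - 2 = (-3 + L)*(1/(2*L)) - 2 = (-3 + L)/(2*L) - 2 = -2 + (-3 + L)/(2*L))
K(l) = -77 + l**2 (K(l) = l**2 - 77 = -77 + l**2)
-80053/K(y(-9)) = -80053/(-77 + ((3/2)*(-1 - 1*(-9))/(-9))**2) = -80053/(-77 + ((3/2)*(-1/9)*(-1 + 9))**2) = -80053/(-77 + ((3/2)*(-1/9)*8)**2) = -80053/(-77 + (-4/3)**2) = -80053/(-77 + 16/9) = -80053/(-677/9) = -80053*(-9/677) = 720477/677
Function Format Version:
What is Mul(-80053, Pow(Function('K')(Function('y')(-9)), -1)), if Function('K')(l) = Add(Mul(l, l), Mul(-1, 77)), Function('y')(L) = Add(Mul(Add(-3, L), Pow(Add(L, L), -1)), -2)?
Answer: Rational(720477, 677) ≈ 1064.2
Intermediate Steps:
Function('y')(L) = Add(-2, Mul(Rational(1, 2), Pow(L, -1), Add(-3, L))) (Function('y')(L) = Add(Mul(Add(-3, L), Pow(Mul(2, L), -1)), -2) = Add(Mul(Add(-3, L), Mul(Rational(1, 2), Pow(L, -1))), -2) = Add(Mul(Rational(1, 2), Pow(L, -1), Add(-3, L)), -2) = Add(-2, Mul(Rational(1, 2), Pow(L, -1), Add(-3, L))))
Function('K')(l) = Add(-77, Pow(l, 2)) (Function('K')(l) = Add(Pow(l, 2), -77) = Add(-77, Pow(l, 2)))
Mul(-80053, Pow(Function('K')(Function('y')(-9)), -1)) = Mul(-80053, Pow(Add(-77, Pow(Mul(Rational(3, 2), Pow(-9, -1), Add(-1, Mul(-1, -9))), 2)), -1)) = Mul(-80053, Pow(Add(-77, Pow(Mul(Rational(3, 2), Rational(-1, 9), Add(-1, 9)), 2)), -1)) = Mul(-80053, Pow(Add(-77, Pow(Mul(Rational(3, 2), Rational(-1, 9), 8), 2)), -1)) = Mul(-80053, Pow(Add(-77, Pow(Rational(-4, 3), 2)), -1)) = Mul(-80053, Pow(Add(-77, Rational(16, 9)), -1)) = Mul(-80053, Pow(Rational(-677, 9), -1)) = Mul(-80053, Rational(-9, 677)) = Rational(720477, 677)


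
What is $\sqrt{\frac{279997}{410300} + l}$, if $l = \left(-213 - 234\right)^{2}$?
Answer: $\frac{\sqrt{336371787795791}}{41030} \approx 447.0$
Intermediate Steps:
$l = 199809$ ($l = \left(-447\right)^{2} = 199809$)
$\sqrt{\frac{279997}{410300} + l} = \sqrt{\frac{279997}{410300} + 199809} = \sqrt{\frac{81981912697}{410300}} = \frac{\sqrt{336371787795791}}{41030}$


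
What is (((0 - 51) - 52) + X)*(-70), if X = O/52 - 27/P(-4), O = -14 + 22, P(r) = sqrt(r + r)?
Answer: 93590/13 - 945*I*sqrt(2)/2 ≈ 7199.2 - 668.22*I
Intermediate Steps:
P(r) = sqrt(2)*sqrt(r) (P(r) = sqrt(2*r) = sqrt(2)*sqrt(r))
O = 8
X = 2/13 + 27*I*sqrt(2)/4 (X = 8/52 - 27*(-I*sqrt(2)/4) = 8*(1/52) - 27*(-I*sqrt(2)/4) = 2/13 - 27*(-I*sqrt(2)/4) = 2/13 - (-27)*I*sqrt(2)/4 = 2/13 + 27*I*sqrt(2)/4 ≈ 0.15385 + 9.5459*I)
(((0 - 51) - 52) + X)*(-70) = (((0 - 51) - 52) + (2/13 + 27*I*sqrt(2)/4))*(-70) = ((-51 - 52) + (2/13 + 27*I*sqrt(2)/4))*(-70) = (-103 + (2/13 + 27*I*sqrt(2)/4))*(-70) = (-1337/13 + 27*I*sqrt(2)/4)*(-70) = 93590/13 - 945*I*sqrt(2)/2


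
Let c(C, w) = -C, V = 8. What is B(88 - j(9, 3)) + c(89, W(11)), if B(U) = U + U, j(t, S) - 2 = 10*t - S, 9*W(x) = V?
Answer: -91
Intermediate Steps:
W(x) = 8/9 (W(x) = (1/9)*8 = 8/9)
j(t, S) = 2 - S + 10*t (j(t, S) = 2 + (10*t - S) = 2 + (-S + 10*t) = 2 - S + 10*t)
B(U) = 2*U
B(88 - j(9, 3)) + c(89, W(11)) = 2*(88 - (2 - 1*3 + 10*9)) - 1*89 = 2*(88 - (2 - 3 + 90)) - 89 = 2*(88 - 1*89) - 89 = 2*(88 - 89) - 89 = 2*(-1) - 89 = -2 - 89 = -91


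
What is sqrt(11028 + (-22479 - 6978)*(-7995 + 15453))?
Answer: I*sqrt(219679278) ≈ 14822.0*I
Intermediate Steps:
sqrt(11028 + (-22479 - 6978)*(-7995 + 15453)) = sqrt(11028 - 29457*7458) = sqrt(11028 - 219690306) = sqrt(-219679278) = I*sqrt(219679278)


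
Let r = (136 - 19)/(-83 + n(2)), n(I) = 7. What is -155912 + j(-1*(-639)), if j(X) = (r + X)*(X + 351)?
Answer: 18056609/38 ≈ 4.7517e+5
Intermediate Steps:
r = -117/76 (r = (136 - 19)/(-83 + 7) = 117/(-76) = 117*(-1/76) = -117/76 ≈ -1.5395)
j(X) = (351 + X)*(-117/76 + X) (j(X) = (-117/76 + X)*(X + 351) = (-117/76 + X)*(351 + X) = (351 + X)*(-117/76 + X))
-155912 + j(-1*(-639)) = -155912 + (-41067/76 + (-1*(-639))² + 26559*(-1*(-639))/76) = -155912 + (-41067/76 + 639² + (26559/76)*639) = -155912 + (-41067/76 + 408321 + 16971201/76) = -155912 + 23981265/38 = 18056609/38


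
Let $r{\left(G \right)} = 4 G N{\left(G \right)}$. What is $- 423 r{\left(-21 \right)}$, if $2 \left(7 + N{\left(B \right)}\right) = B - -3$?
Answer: $-568512$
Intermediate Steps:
$N{\left(B \right)} = - \frac{11}{2} + \frac{B}{2}$ ($N{\left(B \right)} = -7 + \frac{B - -3}{2} = -7 + \frac{B + 3}{2} = -7 + \frac{3 + B}{2} = -7 + \left(\frac{3}{2} + \frac{B}{2}\right) = - \frac{11}{2} + \frac{B}{2}$)
$r{\left(G \right)} = 4 G \left(- \frac{11}{2} + \frac{G}{2}\right)$
$- 423 r{\left(-21 \right)} = - 423 \cdot 2 \left(-21\right) \left(-11 - 21\right) = - 423 \cdot 2 \left(-21\right) \left(-32\right) = \left(-423\right) 1344 = -568512$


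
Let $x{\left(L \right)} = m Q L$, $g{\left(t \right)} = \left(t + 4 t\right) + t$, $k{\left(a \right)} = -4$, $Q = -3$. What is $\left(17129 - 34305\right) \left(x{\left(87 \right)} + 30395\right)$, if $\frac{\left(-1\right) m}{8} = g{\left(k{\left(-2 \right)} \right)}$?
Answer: $338659192$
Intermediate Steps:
$g{\left(t \right)} = 6 t$ ($g{\left(t \right)} = 5 t + t = 6 t$)
$m = 192$ ($m = - 8 \cdot 6 \left(-4\right) = \left(-8\right) \left(-24\right) = 192$)
$x{\left(L \right)} = - 576 L$ ($x{\left(L \right)} = 192 \left(-3\right) L = - 576 L$)
$\left(17129 - 34305\right) \left(x{\left(87 \right)} + 30395\right) = \left(17129 - 34305\right) \left(\left(-576\right) 87 + 30395\right) = \left(17129 - 34305\right) \left(-50112 + 30395\right) = \left(17129 - 34305\right) \left(-19717\right) = \left(-17176\right) \left(-19717\right) = 338659192$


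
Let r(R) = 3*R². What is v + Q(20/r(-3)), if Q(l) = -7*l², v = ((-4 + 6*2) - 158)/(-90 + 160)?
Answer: -30535/5103 ≈ -5.9837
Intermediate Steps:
v = -15/7 (v = ((-4 + 12) - 158)/70 = (8 - 158)*(1/70) = -150*1/70 = -15/7 ≈ -2.1429)
v + Q(20/r(-3)) = -15/7 - 7*(20/((3*(-3)²)))² = -15/7 - 7*(20/((3*9)))² = -15/7 - 7*(20/27)² = -15/7 - 7*400/729 = -15/7 - 2800/729 = -30535/5103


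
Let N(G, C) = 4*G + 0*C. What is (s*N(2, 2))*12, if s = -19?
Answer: -1824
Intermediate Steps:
N(G, C) = 4*G (N(G, C) = 4*G + 0 = 4*G)
(s*N(2, 2))*12 = -76*2*12 = -19*8*12 = -152*12 = -1824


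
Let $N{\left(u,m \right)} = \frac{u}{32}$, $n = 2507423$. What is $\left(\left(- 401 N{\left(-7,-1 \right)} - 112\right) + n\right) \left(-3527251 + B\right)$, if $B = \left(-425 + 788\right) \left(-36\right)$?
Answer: $- \frac{284063722386121}{32} \approx -8.877 \cdot 10^{12}$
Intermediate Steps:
$N{\left(u,m \right)} = \frac{u}{32}$ ($N{\left(u,m \right)} = u \frac{1}{32} = \frac{u}{32}$)
$B = -13068$ ($B = 363 \left(-36\right) = -13068$)
$\left(\left(- 401 N{\left(-7,-1 \right)} - 112\right) + n\right) \left(-3527251 + B\right) = \left(\left(- 401 \cdot \frac{1}{32} \left(-7\right) - 112\right) + 2507423\right) \left(-3527251 - 13068\right) = \left(\left(\left(-401\right) \left(- \frac{7}{32}\right) - 112\right) + 2507423\right) \left(-3540319\right) = \left(\left(\frac{2807}{32} - 112\right) + 2507423\right) \left(-3540319\right) = \left(- \frac{777}{32} + 2507423\right) \left(-3540319\right) = \frac{80236759}{32} \left(-3540319\right) = - \frac{284063722386121}{32}$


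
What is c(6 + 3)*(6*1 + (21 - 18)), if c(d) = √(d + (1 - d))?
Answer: 9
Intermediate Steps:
c(d) = 1 (c(d) = √1 = 1)
c(6 + 3)*(6*1 + (21 - 18)) = 1*(6*1 + (21 - 18)) = 1*(6 + 3) = 1*9 = 9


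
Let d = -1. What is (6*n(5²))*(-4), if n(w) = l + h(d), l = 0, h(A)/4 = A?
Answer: 96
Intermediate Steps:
h(A) = 4*A
n(w) = -4 (n(w) = 0 + 4*(-1) = 0 - 4 = -4)
(6*n(5²))*(-4) = (6*(-4))*(-4) = -24*(-4) = 96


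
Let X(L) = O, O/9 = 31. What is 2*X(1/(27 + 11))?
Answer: 558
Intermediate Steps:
O = 279 (O = 9*31 = 279)
X(L) = 279
2*X(1/(27 + 11)) = 2*279 = 558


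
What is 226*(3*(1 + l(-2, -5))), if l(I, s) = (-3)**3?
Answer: -17628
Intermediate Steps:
l(I, s) = -27
226*(3*(1 + l(-2, -5))) = 226*(3*(1 - 27)) = 226*(3*(-26)) = 226*(-78) = -17628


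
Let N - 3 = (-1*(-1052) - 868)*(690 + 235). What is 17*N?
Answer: 2893451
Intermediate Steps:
N = 170203 (N = 3 + (-1*(-1052) - 868)*(690 + 235) = 3 + (1052 - 868)*925 = 3 + 184*925 = 3 + 170200 = 170203)
17*N = 17*170203 = 2893451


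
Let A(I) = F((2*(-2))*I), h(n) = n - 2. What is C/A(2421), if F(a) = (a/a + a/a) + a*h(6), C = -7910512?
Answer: 3955256/19367 ≈ 204.23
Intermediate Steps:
h(n) = -2 + n
F(a) = 2 + 4*a (F(a) = (a/a + a/a) + a*(-2 + 6) = (1 + 1) + a*4 = 2 + 4*a)
A(I) = 2 - 16*I (A(I) = 2 + 4*((2*(-2))*I) = 2 + 4*(-4*I) = 2 - 16*I)
C/A(2421) = -7910512/(2 - 16*2421) = -7910512/(2 - 38736) = -7910512/(-38734) = -7910512*(-1/38734) = 3955256/19367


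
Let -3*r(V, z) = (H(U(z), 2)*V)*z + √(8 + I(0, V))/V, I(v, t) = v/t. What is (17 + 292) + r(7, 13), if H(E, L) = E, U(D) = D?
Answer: -256/3 - 2*√2/21 ≈ -85.468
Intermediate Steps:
r(V, z) = -2*√2/(3*V) - V*z²/3 (r(V, z) = -((z*V)*z + √(8 + 0/V)/V)/3 = -((V*z)*z + √(8 + 0)/V)/3 = -(V*z² + √8/V)/3 = -(V*z² + (2*√2)/V)/3 = -(V*z² + 2*√2/V)/3 = -2*√2/(3*V) - V*z²/3)
(17 + 292) + r(7, 13) = (17 + 292) + (⅓)*(-2*√2 - 1*7²*13²)/7 = 309 + (⅓)*(⅐)*(-2*√2 - 1*49*169) = 309 + (⅓)*(⅐)*(-2*√2 - 8281) = 309 + (⅓)*(⅐)*(-8281 - 2*√2) = 309 + (-1183/3 - 2*√2/21) = -256/3 - 2*√2/21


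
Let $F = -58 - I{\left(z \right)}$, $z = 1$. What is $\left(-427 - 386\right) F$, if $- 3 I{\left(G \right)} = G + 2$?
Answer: $46341$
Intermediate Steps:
$I{\left(G \right)} = - \frac{2}{3} - \frac{G}{3}$ ($I{\left(G \right)} = - \frac{G + 2}{3} = - \frac{2 + G}{3} = - \frac{2}{3} - \frac{G}{3}$)
$F = -57$ ($F = -58 - \left(- \frac{2}{3} - \frac{1}{3}\right) = -58 - -1 = -58 + 1 = -57$)
$\left(-427 - 386\right) F = \left(-427 - 386\right) \left(-57\right) = \left(-813\right) \left(-57\right) = 46341$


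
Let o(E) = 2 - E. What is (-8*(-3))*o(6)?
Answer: -96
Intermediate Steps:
(-8*(-3))*o(6) = (-8*(-3))*(2 - 1*6) = 24*(2 - 6) = 24*(-4) = -96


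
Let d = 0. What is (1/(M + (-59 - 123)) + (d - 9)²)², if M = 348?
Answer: 180821809/27556 ≈ 6562.0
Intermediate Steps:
(1/(M + (-59 - 123)) + (d - 9)²)² = (1/(348 + (-59 - 123)) + (0 - 9)²)² = (1/(348 - 182) + (-9)²)² = (1/166 + 81)² = (13447/166)² = 180821809/27556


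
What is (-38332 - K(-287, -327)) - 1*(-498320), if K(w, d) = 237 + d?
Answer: 460078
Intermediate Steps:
(-38332 - K(-287, -327)) - 1*(-498320) = (-38332 - (237 - 327)) - 1*(-498320) = (-38332 - 1*(-90)) + 498320 = (-38332 + 90) + 498320 = -38242 + 498320 = 460078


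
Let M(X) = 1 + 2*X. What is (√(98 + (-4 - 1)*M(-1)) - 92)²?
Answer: (92 - √103)² ≈ 6699.6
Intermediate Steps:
(√(98 + (-4 - 1)*M(-1)) - 92)² = (√(98 + (-4 - 1)*(1 + 2*(-1))) - 92)² = (√(98 - 5*(1 - 2)) - 92)² = (√(98 - 5*(-1)) - 92)² = (√(98 + 5) - 92)² = (√103 - 92)² = (-92 + √103)²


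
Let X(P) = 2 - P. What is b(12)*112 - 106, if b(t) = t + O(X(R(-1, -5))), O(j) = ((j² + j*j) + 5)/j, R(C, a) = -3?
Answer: 2470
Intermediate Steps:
O(j) = (5 + 2*j²)/j (O(j) = ((j² + j²) + 5)/j = (2*j² + 5)/j = (5 + 2*j²)/j)
b(t) = 11 + t (b(t) = t + (2*(2 - 1*(-3)) + 5/(2 - 1*(-3))) = t + (2*(2 + 3) + 5/(2 + 3)) = t + (2*5 + 5/5) = t + (10 + 5*(⅕)) = t + (10 + 1) = t + 11 = 11 + t)
b(12)*112 - 106 = (11 + 12)*112 - 106 = 23*112 - 106 = 2576 - 106 = 2470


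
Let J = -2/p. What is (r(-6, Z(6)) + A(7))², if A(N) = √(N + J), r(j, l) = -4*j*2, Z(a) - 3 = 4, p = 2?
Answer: (48 + √6)² ≈ 2545.2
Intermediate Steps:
Z(a) = 7 (Z(a) = 3 + 4 = 7)
r(j, l) = -8*j
J = -1 (J = -2/2 = -2*½ = -1)
A(N) = √(-1 + N) (A(N) = √(N - 1) = √(-1 + N))
(r(-6, Z(6)) + A(7))² = (-8*(-6) + √(-1 + 7))² = (48 + √6)²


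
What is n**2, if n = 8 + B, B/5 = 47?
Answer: 59049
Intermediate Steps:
B = 235 (B = 5*47 = 235)
n = 243 (n = 8 + 235 = 243)
n**2 = 243**2 = 59049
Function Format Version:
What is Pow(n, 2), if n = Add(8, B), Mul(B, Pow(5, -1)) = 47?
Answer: 59049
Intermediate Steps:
B = 235 (B = Mul(5, 47) = 235)
n = 243 (n = Add(8, 235) = 243)
Pow(n, 2) = Pow(243, 2) = 59049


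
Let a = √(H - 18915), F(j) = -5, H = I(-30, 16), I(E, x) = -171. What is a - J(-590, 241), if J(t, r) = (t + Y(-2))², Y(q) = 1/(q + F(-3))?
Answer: -17065161/49 + I*√19086 ≈ -3.4827e+5 + 138.15*I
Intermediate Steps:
H = -171
Y(q) = 1/(-5 + q) (Y(q) = 1/(q - 5) = 1/(-5 + q))
a = I*√19086 (a = √(-171 - 18915) = √(-19086) = I*√19086 ≈ 138.15*I)
J(t, r) = (-⅐ + t)² (J(t, r) = (t + 1/(-5 - 2))² = (t + 1/(-7))² = (t - ⅐)² = (-⅐ + t)²)
a - J(-590, 241) = I*√19086 - (-1 + 7*(-590))²/49 = I*√19086 - (-1 - 4130)²/49 = I*√19086 - (-4131)²/49 = I*√19086 - 17065161/49 = -17065161/49 + I*√19086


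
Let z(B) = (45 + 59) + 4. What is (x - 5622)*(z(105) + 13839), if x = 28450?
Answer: 318382116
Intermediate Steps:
z(B) = 108 (z(B) = 104 + 4 = 108)
(x - 5622)*(z(105) + 13839) = (28450 - 5622)*(108 + 13839) = 22828*13947 = 318382116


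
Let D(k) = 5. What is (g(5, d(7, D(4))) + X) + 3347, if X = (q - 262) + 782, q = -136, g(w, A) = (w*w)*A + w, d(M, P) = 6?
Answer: 3886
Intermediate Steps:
g(w, A) = w + A*w² (g(w, A) = w²*A + w = A*w² + w = w + A*w²)
X = 384 (X = (-136 - 262) + 782 = -398 + 782 = 384)
(g(5, d(7, D(4))) + X) + 3347 = (5*(1 + 6*5) + 384) + 3347 = (5*(1 + 30) + 384) + 3347 = (5*31 + 384) + 3347 = (155 + 384) + 3347 = 539 + 3347 = 3886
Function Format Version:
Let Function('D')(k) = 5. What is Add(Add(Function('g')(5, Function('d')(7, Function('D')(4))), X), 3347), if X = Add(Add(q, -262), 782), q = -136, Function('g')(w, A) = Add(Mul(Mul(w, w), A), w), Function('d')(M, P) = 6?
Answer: 3886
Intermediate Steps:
Function('g')(w, A) = Add(w, Mul(A, Pow(w, 2))) (Function('g')(w, A) = Add(Mul(Pow(w, 2), A), w) = Add(Mul(A, Pow(w, 2)), w) = Add(w, Mul(A, Pow(w, 2))))
X = 384 (X = Add(Add(-136, -262), 782) = Add(-398, 782) = 384)
Add(Add(Function('g')(5, Function('d')(7, Function('D')(4))), X), 3347) = Add(Add(Mul(5, Add(1, Mul(6, 5))), 384), 3347) = Add(Add(Mul(5, Add(1, 30)), 384), 3347) = Add(Add(Mul(5, 31), 384), 3347) = Add(Add(155, 384), 3347) = Add(539, 3347) = 3886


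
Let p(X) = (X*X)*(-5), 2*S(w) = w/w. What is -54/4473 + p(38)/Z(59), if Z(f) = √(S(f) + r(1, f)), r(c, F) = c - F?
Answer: -6/497 + 1444*I*√230/23 ≈ -0.012072 + 952.15*I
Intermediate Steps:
S(w) = ½ (S(w) = (w/w)/2 = (½)*1 = ½)
Z(f) = √(3/2 - f) (Z(f) = √(½ + (1 - f)) = √(3/2 - f))
p(X) = -5*X² (p(X) = X²*(-5) = -5*X²)
-54/4473 + p(38)/Z(59) = -54/4473 + (-5*38²)/((√(6 - 4*59)/2)) = -54*1/4473 + (-5*1444)/((√(6 - 236)/2)) = -6/497 - 7220*(-I*√230/115) = -6/497 - (-1444)*I*√230/23 = -6/497 + 1444*I*√230/23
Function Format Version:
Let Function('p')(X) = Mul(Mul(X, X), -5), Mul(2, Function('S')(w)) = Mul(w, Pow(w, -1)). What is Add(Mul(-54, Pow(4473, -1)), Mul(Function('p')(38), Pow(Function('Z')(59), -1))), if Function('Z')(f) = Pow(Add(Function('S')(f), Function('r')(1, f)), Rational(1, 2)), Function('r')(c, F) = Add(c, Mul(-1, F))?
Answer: Add(Rational(-6, 497), Mul(Rational(1444, 23), I, Pow(230, Rational(1, 2)))) ≈ Add(-0.012072, Mul(952.15, I))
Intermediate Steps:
Function('S')(w) = Rational(1, 2) (Function('S')(w) = Mul(Rational(1, 2), Mul(w, Pow(w, -1))) = Mul(Rational(1, 2), 1) = Rational(1, 2))
Function('Z')(f) = Pow(Add(Rational(3, 2), Mul(-1, f)), Rational(1, 2)) (Function('Z')(f) = Pow(Add(Rational(1, 2), Add(1, Mul(-1, f))), Rational(1, 2)) = Pow(Add(Rational(3, 2), Mul(-1, f)), Rational(1, 2)))
Function('p')(X) = Mul(-5, Pow(X, 2)) (Function('p')(X) = Mul(Pow(X, 2), -5) = Mul(-5, Pow(X, 2)))
Add(Mul(-54, Pow(4473, -1)), Mul(Function('p')(38), Pow(Function('Z')(59), -1))) = Add(Mul(-54, Pow(4473, -1)), Mul(Mul(-5, Pow(38, 2)), Pow(Mul(Rational(1, 2), Pow(Add(6, Mul(-4, 59)), Rational(1, 2))), -1))) = Add(Mul(-54, Rational(1, 4473)), Mul(Mul(-5, 1444), Pow(Mul(Rational(1, 2), Pow(Add(6, -236), Rational(1, 2))), -1))) = Add(Rational(-6, 497), Mul(-7220, Pow(Mul(Rational(1, 2), Pow(-230, Rational(1, 2))), -1))) = Add(Rational(-6, 497), Mul(-7220, Pow(Mul(Rational(1, 2), Mul(I, Pow(230, Rational(1, 2)))), -1))) = Add(Rational(-6, 497), Mul(-7220, Pow(Mul(Rational(1, 2), I, Pow(230, Rational(1, 2))), -1))) = Add(Rational(-6, 497), Mul(-7220, Mul(Rational(-1, 115), I, Pow(230, Rational(1, 2))))) = Add(Rational(-6, 497), Mul(Rational(1444, 23), I, Pow(230, Rational(1, 2))))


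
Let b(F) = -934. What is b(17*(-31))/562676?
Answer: -467/281338 ≈ -0.0016599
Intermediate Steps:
b(17*(-31))/562676 = -934/562676 = -934*1/562676 = -467/281338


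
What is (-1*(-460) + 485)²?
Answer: 893025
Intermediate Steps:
(-1*(-460) + 485)² = (460 + 485)² = 945² = 893025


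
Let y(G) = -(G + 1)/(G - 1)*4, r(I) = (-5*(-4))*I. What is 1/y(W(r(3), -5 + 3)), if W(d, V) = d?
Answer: -59/244 ≈ -0.24180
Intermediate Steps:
r(I) = 20*I
y(G) = -4*(1 + G)/(-1 + G) (y(G) = -(1 + G)/(-1 + G)*4 = -4*(1 + G)/(-1 + G))
1/y(W(r(3), -5 + 3)) = 1/(4*(-1 - 20*3)/(-1 + 20*3)) = 1/(4*(-1 - 1*60)/(-1 + 60)) = 1/(4*(-1 - 60)/59) = 1/(4*(1/59)*(-61)) = 1/(-244/59) = -59/244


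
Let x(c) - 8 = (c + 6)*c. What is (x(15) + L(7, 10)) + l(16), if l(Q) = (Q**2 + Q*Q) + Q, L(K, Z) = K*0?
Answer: 851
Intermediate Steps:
x(c) = 8 + c*(6 + c) (x(c) = 8 + (c + 6)*c = 8 + (6 + c)*c = 8 + c*(6 + c))
L(K, Z) = 0
l(Q) = Q + 2*Q**2 (l(Q) = (Q**2 + Q**2) + Q = 2*Q**2 + Q = Q + 2*Q**2)
(x(15) + L(7, 10)) + l(16) = ((8 + 15**2 + 6*15) + 0) + 16*(1 + 2*16) = ((8 + 225 + 90) + 0) + 16*(1 + 32) = (323 + 0) + 16*33 = 323 + 528 = 851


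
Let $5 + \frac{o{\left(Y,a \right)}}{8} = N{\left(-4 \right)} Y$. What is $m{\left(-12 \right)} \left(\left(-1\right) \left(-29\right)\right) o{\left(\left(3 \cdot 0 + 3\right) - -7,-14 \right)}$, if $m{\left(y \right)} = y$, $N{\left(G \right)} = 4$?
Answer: $-97440$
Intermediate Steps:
$o{\left(Y,a \right)} = -40 + 32 Y$ ($o{\left(Y,a \right)} = -40 + 8 \cdot 4 Y = -40 + 32 Y$)
$m{\left(-12 \right)} \left(\left(-1\right) \left(-29\right)\right) o{\left(\left(3 \cdot 0 + 3\right) - -7,-14 \right)} = - 12 \left(\left(-1\right) \left(-29\right)\right) \left(-40 + 32 \left(\left(3 \cdot 0 + 3\right) - -7\right)\right) = \left(-12\right) 29 \left(-40 + 32 \left(\left(0 + 3\right) + 7\right)\right) = - 348 \left(-40 + 32 \left(3 + 7\right)\right) = - 348 \left(-40 + 32 \cdot 10\right) = - 348 \left(-40 + 320\right) = \left(-348\right) 280 = -97440$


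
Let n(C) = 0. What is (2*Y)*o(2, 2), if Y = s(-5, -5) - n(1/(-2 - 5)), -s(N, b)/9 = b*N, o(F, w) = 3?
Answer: -1350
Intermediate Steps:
s(N, b) = -9*N*b (s(N, b) = -9*b*N = -9*N*b)
Y = -225 (Y = -9*(-5)*(-5) - 1*0 = -225 + 0 = -225)
(2*Y)*o(2, 2) = (2*(-225))*3 = -450*3 = -1350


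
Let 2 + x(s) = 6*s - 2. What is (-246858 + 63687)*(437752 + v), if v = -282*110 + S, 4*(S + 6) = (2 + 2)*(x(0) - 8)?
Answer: -74498210094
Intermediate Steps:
x(s) = -4 + 6*s (x(s) = -2 + (6*s - 2) = -2 + (-2 + 6*s) = -4 + 6*s)
S = -18 (S = -6 + ((2 + 2)*((-4 + 6*0) - 8))/4 = -6 + (4*((-4 + 0) - 8))/4 = -6 + (4*(-4 - 8))/4 = -6 + (4*(-12))/4 = -6 + (1/4)*(-48) = -6 - 12 = -18)
v = -31038 (v = -282*110 - 18 = -31020 - 18 = -31038)
(-246858 + 63687)*(437752 + v) = (-246858 + 63687)*(437752 - 31038) = -183171*406714 = -74498210094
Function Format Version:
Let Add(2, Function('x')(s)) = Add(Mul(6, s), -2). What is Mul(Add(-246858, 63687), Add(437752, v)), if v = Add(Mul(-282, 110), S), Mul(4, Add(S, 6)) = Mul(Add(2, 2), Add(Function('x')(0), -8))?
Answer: -74498210094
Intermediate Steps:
Function('x')(s) = Add(-4, Mul(6, s)) (Function('x')(s) = Add(-2, Add(Mul(6, s), -2)) = Add(-2, Add(-2, Mul(6, s))) = Add(-4, Mul(6, s)))
S = -18 (S = Add(-6, Mul(Rational(1, 4), Mul(Add(2, 2), Add(Add(-4, Mul(6, 0)), -8)))) = Add(-6, Mul(Rational(1, 4), Mul(4, Add(Add(-4, 0), -8)))) = Add(-6, Mul(Rational(1, 4), Mul(4, Add(-4, -8)))) = Add(-6, Mul(Rational(1, 4), Mul(4, -12))) = Add(-6, Mul(Rational(1, 4), -48)) = Add(-6, -12) = -18)
v = -31038 (v = Add(Mul(-282, 110), -18) = Add(-31020, -18) = -31038)
Mul(Add(-246858, 63687), Add(437752, v)) = Mul(Add(-246858, 63687), Add(437752, -31038)) = Mul(-183171, 406714) = -74498210094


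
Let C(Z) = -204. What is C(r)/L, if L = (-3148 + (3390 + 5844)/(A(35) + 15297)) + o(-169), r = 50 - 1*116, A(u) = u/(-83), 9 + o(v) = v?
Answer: 129500832/2110988197 ≈ 0.061346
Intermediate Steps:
o(v) = -9 + v
A(u) = -u/83 (A(u) = u*(-1/83) = -u/83)
r = -66 (r = 50 - 116 = -66)
L = -2110988197/634808 (L = (-3148 + (3390 + 5844)/(-1/83*35 + 15297)) + (-9 - 169) = (-3148 + 9234/(-35/83 + 15297)) - 178 = (-3148 + 9234/(1269616/83)) - 178 = (-3148 + 9234*(83/1269616)) - 178 = (-3148 + 383211/634808) - 178 = -1997992373/634808 - 178 = -2110988197/634808 ≈ -3325.4)
C(r)/L = -204/(-2110988197/634808) = -204*(-634808/2110988197) = 129500832/2110988197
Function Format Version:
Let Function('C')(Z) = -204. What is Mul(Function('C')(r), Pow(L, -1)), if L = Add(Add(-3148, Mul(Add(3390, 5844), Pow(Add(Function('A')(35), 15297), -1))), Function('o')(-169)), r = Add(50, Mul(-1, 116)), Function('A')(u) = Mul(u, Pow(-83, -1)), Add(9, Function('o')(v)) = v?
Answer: Rational(129500832, 2110988197) ≈ 0.061346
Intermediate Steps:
Function('o')(v) = Add(-9, v)
Function('A')(u) = Mul(Rational(-1, 83), u) (Function('A')(u) = Mul(u, Rational(-1, 83)) = Mul(Rational(-1, 83), u))
r = -66 (r = Add(50, -116) = -66)
L = Rational(-2110988197, 634808) (L = Add(Add(-3148, Mul(Add(3390, 5844), Pow(Add(Mul(Rational(-1, 83), 35), 15297), -1))), Add(-9, -169)) = Add(Add(-3148, Mul(9234, Pow(Add(Rational(-35, 83), 15297), -1))), -178) = Add(Add(-3148, Mul(9234, Pow(Rational(1269616, 83), -1))), -178) = Add(Add(-3148, Mul(9234, Rational(83, 1269616))), -178) = Add(Add(-3148, Rational(383211, 634808)), -178) = Add(Rational(-1997992373, 634808), -178) = Rational(-2110988197, 634808) ≈ -3325.4)
Mul(Function('C')(r), Pow(L, -1)) = Mul(-204, Pow(Rational(-2110988197, 634808), -1)) = Mul(-204, Rational(-634808, 2110988197)) = Rational(129500832, 2110988197)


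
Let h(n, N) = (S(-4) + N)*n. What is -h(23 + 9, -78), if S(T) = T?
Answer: 2624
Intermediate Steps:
h(n, N) = n*(-4 + N) (h(n, N) = (-4 + N)*n = n*(-4 + N))
-h(23 + 9, -78) = -(23 + 9)*(-4 - 78) = -32*(-82) = -1*(-2624) = 2624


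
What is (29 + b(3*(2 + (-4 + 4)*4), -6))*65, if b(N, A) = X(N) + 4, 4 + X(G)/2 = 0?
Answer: 1625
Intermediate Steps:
X(G) = -8 (X(G) = -8 + 2*0 = -8 + 0 = -8)
b(N, A) = -4 (b(N, A) = -8 + 4 = -4)
(29 + b(3*(2 + (-4 + 4)*4), -6))*65 = (29 - 4)*65 = 25*65 = 1625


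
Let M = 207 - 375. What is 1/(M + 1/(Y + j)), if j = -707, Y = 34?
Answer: -673/113065 ≈ -0.0059523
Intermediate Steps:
M = -168
1/(M + 1/(Y + j)) = 1/(-168 + 1/(34 - 707)) = 1/(-168 + 1/(-673)) = 1/(-168 - 1/673) = 1/(-113065/673) = -673/113065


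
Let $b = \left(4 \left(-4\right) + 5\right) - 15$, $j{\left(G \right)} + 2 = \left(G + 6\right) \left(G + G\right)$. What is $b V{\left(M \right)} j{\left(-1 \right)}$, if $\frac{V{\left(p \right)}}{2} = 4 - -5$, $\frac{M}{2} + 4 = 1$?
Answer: $5616$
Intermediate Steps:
$M = -6$ ($M = -8 + 2 \cdot 1 = -8 + 2 = -6$)
$V{\left(p \right)} = 18$ ($V{\left(p \right)} = 2 \left(4 - -5\right) = 2 \left(4 + 5\right) = 2 \cdot 9 = 18$)
$j{\left(G \right)} = -2 + 2 G \left(6 + G\right)$ ($j{\left(G \right)} = -2 + \left(G + 6\right) \left(G + G\right) = -2 + \left(6 + G\right) 2 G = -2 + 2 G \left(6 + G\right)$)
$b = -26$ ($b = \left(-16 + 5\right) - 15 = -11 - 15 = -26$)
$b V{\left(M \right)} j{\left(-1 \right)} = \left(-26\right) 18 \left(-2 + 2 \left(-1\right)^{2} + 12 \left(-1\right)\right) = - 468 \left(-2 + 2 \cdot 1 - 12\right) = - 468 \left(-2 + 2 - 12\right) = \left(-468\right) \left(-12\right) = 5616$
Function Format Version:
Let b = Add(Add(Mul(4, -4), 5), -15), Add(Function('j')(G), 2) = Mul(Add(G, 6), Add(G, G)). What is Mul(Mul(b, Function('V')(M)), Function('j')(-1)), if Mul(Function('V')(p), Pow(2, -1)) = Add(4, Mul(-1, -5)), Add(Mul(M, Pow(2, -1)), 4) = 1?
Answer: 5616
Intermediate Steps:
M = -6 (M = Add(-8, Mul(2, 1)) = Add(-8, 2) = -6)
Function('V')(p) = 18 (Function('V')(p) = Mul(2, Add(4, Mul(-1, -5))) = Mul(2, Add(4, 5)) = Mul(2, 9) = 18)
Function('j')(G) = Add(-2, Mul(2, G, Add(6, G))) (Function('j')(G) = Add(-2, Mul(Add(G, 6), Add(G, G))) = Add(-2, Mul(Add(6, G), Mul(2, G))) = Add(-2, Mul(2, G, Add(6, G))))
b = -26 (b = Add(Add(-16, 5), -15) = Add(-11, -15) = -26)
Mul(Mul(b, Function('V')(M)), Function('j')(-1)) = Mul(Mul(-26, 18), Add(-2, Mul(2, Pow(-1, 2)), Mul(12, -1))) = Mul(-468, Add(-2, Mul(2, 1), -12)) = Mul(-468, Add(-2, 2, -12)) = Mul(-468, -12) = 5616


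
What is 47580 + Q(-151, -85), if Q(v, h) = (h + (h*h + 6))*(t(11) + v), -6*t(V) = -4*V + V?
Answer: -992163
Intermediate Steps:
t(V) = V/2 (t(V) = -(-4*V + V)/6 = -(-1)*V/2 = V/2)
Q(v, h) = (11/2 + v)*(6 + h + h**2) (Q(v, h) = (h + (h*h + 6))*((1/2)*11 + v) = (h + (h**2 + 6))*(11/2 + v) = (h + (6 + h**2))*(11/2 + v) = (6 + h + h**2)*(11/2 + v) = (11/2 + v)*(6 + h + h**2))
47580 + Q(-151, -85) = 47580 + (33 + 6*(-151) + (11/2)*(-85) + (11/2)*(-85)**2 - 85*(-151) - 151*(-85)**2) = 47580 + (33 - 906 - 935/2 + (11/2)*7225 + 12835 - 151*7225) = 47580 + (33 - 906 - 935/2 + 79475/2 + 12835 - 1090975) = 47580 - 1039743 = -992163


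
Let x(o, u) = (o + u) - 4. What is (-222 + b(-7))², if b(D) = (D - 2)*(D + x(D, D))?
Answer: 9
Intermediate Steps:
x(o, u) = -4 + o + u
b(D) = (-4 + 3*D)*(-2 + D) (b(D) = (D - 2)*(D + (-4 + D + D)) = (-2 + D)*(D + (-4 + 2*D)) = (-2 + D)*(-4 + 3*D) = (-4 + 3*D)*(-2 + D))
(-222 + b(-7))² = (-222 + (8 - 10*(-7) + 3*(-7)²))² = (-222 + (8 + 70 + 3*49))² = (-222 + (8 + 70 + 147))² = (-222 + 225)² = 3² = 9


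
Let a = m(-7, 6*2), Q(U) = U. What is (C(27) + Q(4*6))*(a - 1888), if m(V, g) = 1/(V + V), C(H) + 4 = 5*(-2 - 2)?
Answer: 0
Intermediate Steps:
C(H) = -24 (C(H) = -4 + 5*(-2 - 2) = -4 + 5*(-4) = -4 - 20 = -24)
m(V, g) = 1/(2*V)
a = -1/14 (a = (½)/(-7) = (½)*(-⅐) = -1/14 ≈ -0.071429)
(C(27) + Q(4*6))*(a - 1888) = (-24 + 4*6)*(-1/14 - 1888) = (-24 + 24)*(-26433/14) = 0*(-26433/14) = 0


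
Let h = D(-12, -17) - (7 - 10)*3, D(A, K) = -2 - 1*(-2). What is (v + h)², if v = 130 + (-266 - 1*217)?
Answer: 118336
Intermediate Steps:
D(A, K) = 0 (D(A, K) = -2 + 2 = 0)
h = 9 (h = 0 - (7 - 10)*3 = 0 - (-3)*3 = 0 - 1*(-9) = 0 + 9 = 9)
v = -353 (v = 130 + (-266 - 217) = 130 - 483 = -353)
(v + h)² = (-353 + 9)² = (-344)² = 118336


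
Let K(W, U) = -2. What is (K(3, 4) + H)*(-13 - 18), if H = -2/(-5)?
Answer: 248/5 ≈ 49.600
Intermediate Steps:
H = ⅖ (H = -2*(-⅕) = ⅖ ≈ 0.40000)
(K(3, 4) + H)*(-13 - 18) = (-2 + ⅖)*(-13 - 18) = -8/5*(-31) = 248/5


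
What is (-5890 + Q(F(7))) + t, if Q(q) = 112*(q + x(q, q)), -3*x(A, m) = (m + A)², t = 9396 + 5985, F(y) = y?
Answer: 8873/3 ≈ 2957.7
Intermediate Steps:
t = 15381
x(A, m) = -(A + m)²/3 (x(A, m) = -(m + A)²/3 = -(A + m)²/3)
Q(q) = 112*q - 448*q²/3 (Q(q) = 112*(q - (q + q)²/3) = 112*(q - 4*q²/3) = 112*q - 448*q²/3)
(-5890 + Q(F(7))) + t = (-5890 + (112/3)*7*(3 - 4*7)) + 15381 = (-5890 + (112/3)*7*(3 - 28)) + 15381 = (-5890 + (112/3)*7*(-25)) + 15381 = (-5890 - 19600/3) + 15381 = -37270/3 + 15381 = 8873/3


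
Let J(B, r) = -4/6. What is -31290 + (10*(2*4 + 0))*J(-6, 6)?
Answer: -94030/3 ≈ -31343.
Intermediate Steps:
J(B, r) = -⅔ (J(B, r) = -4*⅙ = -⅔)
-31290 + (10*(2*4 + 0))*J(-6, 6) = -31290 + (10*(2*4 + 0))*(-⅔) = -31290 + (10*(8 + 0))*(-⅔) = -31290 + (10*8)*(-⅔) = -31290 + 80*(-⅔) = -31290 - 160/3 = -94030/3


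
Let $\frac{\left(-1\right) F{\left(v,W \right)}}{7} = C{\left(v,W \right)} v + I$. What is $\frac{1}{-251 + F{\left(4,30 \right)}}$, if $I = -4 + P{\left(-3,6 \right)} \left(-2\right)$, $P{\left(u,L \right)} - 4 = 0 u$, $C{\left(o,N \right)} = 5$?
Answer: $- \frac{1}{307} \approx -0.0032573$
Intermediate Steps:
$P{\left(u,L \right)} = 4$ ($P{\left(u,L \right)} = 4 + 0 u = 4 + 0 = 4$)
$I = -12$ ($I = -4 + 4 \left(-2\right) = -4 - 8 = -12$)
$F{\left(v,W \right)} = 84 - 35 v$ ($F{\left(v,W \right)} = - 7 \left(5 v - 12\right) = - 7 \left(-12 + 5 v\right) = 84 - 35 v$)
$\frac{1}{-251 + F{\left(4,30 \right)}} = \frac{1}{-251 + \left(84 - 140\right)} = \frac{1}{-251 - 56} = \frac{1}{-307} = - \frac{1}{307}$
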